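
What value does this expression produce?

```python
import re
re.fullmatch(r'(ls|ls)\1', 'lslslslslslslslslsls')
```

None

`\1` has to match the exact text group 1 already captured.
`re.fullmatch` requires the pattern to consume the entire string.
Here there's no way to consume every character, so the call returns None.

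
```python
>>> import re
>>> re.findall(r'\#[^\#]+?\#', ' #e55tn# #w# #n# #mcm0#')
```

['#e55tn#', '#w#', '#n#', '#mcm0#']

Walking the string: at [1:8] → '#e55tn#'; at [9:12] → '#w#'; at [13:16] → '#n#'; at [17:23] → '#mcm0#'.
No capturing groups, so `findall` returns the 4 full match strings.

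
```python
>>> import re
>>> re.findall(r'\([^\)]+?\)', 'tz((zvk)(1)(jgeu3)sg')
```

Matches: at [2:8] → '((zvk)'; at [8:11] → '(1)'; at [11:18] → '(jgeu3)'.
`findall` yields the raw match text (3 of them) because the pattern has no groups.

['((zvk)', '(1)', '(jgeu3)']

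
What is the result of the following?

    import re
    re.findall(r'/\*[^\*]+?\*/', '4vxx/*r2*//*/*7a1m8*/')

['/*r2*/', '/*7a1m8*/']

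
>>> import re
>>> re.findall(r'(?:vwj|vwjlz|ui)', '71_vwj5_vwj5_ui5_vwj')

['vwj', 'vwj', 'ui', 'vwj']

With no groups in the pattern, `findall` gives back each whole match — 4 here.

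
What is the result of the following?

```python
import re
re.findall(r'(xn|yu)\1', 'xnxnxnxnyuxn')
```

['xn', 'xn']

The backreference `\1` re-matches whatever the first group consumed, character for character.
Scanning left to right: at [0:4] match 'xnxn', group 1 = 'xn'; at [4:8] match 'xnxn', group 1 = 'xn'.
With a single group, `findall` returns only what that group captured — 2 items.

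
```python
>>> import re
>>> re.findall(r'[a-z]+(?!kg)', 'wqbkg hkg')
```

['wqbkg', 'hkg']

A negative assertion filters positions out without eating any characters.
Walking the string: at [0:5] → 'wqbkg'; at [6:9] → 'hkg'.
Since nothing is captured, `findall` lists the 2 matched substrings directly.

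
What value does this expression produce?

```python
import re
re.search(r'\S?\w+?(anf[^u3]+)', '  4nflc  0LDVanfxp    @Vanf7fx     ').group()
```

The match spans [9:35] → '0LDVanfxp    @Vanf7fx     '.

'0LDVanfxp    @Vanf7fx     '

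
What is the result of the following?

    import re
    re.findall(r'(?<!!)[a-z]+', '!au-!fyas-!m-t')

['u', 'yas', 't']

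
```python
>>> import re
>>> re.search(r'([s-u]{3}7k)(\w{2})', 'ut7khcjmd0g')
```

Pattern: exactly 3 of a character in [s-u], then the literal '7k' (captured); then exactly 2 of a word character (captured).
Here the pattern never matches, so the call returns None.

None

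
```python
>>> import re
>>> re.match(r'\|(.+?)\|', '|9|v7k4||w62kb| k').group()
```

'|9|'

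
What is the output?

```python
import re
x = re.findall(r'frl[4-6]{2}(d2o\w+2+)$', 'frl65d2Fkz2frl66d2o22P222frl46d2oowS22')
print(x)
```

['d2o22P222frl46d2oowS22']

Pattern: the literal 'fr', then the literal 'l', then exactly 2 of a character in [4-6]; then the literal 'd2o', then one or more of a word character, then one or more of a literal '2' (captured); then anchored at the end.
One capturing group, so `findall` returns just the captured substring from the one match — 1 in all.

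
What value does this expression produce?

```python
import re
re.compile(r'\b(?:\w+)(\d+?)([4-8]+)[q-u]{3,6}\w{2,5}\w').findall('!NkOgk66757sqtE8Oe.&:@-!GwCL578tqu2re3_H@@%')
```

[('5', '7'), ('7', '8')]

2 groups means each result is a tuple of 2 captured strings — 2 here.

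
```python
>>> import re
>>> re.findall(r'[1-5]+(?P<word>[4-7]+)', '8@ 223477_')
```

['77']

Pattern: one or more of a character in [1-5]; then one or more of a character in [4-7] (captured as 'word').
Walking the string: at [3:9] match '223477', group 1 = '77'.
`findall` collects group 1 from the one match (1 total).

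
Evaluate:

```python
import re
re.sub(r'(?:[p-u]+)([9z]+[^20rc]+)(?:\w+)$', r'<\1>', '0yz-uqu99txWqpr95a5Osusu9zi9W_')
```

`\1` in the replacement pulls in group 1's text for each match.

'0yz-<99txWqp>'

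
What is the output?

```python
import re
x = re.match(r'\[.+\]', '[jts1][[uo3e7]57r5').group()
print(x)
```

[jts1][[uo3e7]

`match` is anchored at position 0; if the pattern doesn't fit there, it returns None.
The match spans [0:14] → '[jts1][[uo3e7]'.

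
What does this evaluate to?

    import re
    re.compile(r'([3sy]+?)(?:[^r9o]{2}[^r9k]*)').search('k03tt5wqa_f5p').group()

'3tt5wqa_f5p'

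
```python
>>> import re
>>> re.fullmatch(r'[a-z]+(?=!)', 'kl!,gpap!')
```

The lookaround is zero-width — it requires the adjacent text to match without consuming it, so the asserted text isn't part of the match.
`re.fullmatch` requires the pattern to consume the entire string.
Here the pattern can't cover the whole string, so the call returns None.

None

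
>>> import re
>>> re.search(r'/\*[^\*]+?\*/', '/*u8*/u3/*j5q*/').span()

`search` walks the string left to right and returns the first match it finds.
The match spans [0:6] → '/*u8*/'.

(0, 6)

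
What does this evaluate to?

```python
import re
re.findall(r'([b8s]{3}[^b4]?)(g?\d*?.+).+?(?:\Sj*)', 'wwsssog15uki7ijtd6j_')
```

[('ssso', 'g15uki7ijtd6')]

Multiple groups make `findall` return tuples — one 2-tuple for the one match.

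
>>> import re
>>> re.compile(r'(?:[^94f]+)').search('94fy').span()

Pattern: one or more of any character except [94f] (non-capturing group).
`re.search` scans for the first position where the pattern succeeds.
The match spans [3:4] → 'y'.

(3, 4)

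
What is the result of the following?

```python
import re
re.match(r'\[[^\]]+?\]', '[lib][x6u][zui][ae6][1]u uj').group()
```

'[lib]'

With `match`, the pattern is implicitly anchored at the beginning.
The match spans [0:5] → '[lib]'.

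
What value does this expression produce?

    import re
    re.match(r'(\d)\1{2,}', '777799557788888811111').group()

'7777'

`\1` is not a pattern — it's the concrete string captured by group 1, re-applied verbatim.
`re.match` only tries the pattern at the start of the string.
The match spans [0:4] → '7777'.
Captured: group 1 = '7'.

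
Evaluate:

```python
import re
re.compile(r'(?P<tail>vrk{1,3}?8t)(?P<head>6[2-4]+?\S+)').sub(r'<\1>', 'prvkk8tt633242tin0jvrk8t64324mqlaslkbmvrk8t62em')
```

'prvkk8tt633242tin0j<vrk8t>'

Each match is replaced using the text its own group 1 captured.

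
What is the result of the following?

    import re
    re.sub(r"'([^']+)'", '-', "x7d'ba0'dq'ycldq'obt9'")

"x7d-dq-obt9'"

Every occurrence is swapped for '-'.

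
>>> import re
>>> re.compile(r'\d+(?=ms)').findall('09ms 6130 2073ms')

The positive lookaround only admits positions where the adjacent text matches; those characters stay outside the span.
Walking the string: at [0:2] → '09'; at [10:14] → '2073'.
No capturing groups, so `findall` returns the 2 full match strings.

['09', '2073']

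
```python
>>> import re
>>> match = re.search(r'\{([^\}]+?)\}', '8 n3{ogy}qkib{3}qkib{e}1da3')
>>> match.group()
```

'{ogy}'

The match spans [4:9] → '{ogy}'.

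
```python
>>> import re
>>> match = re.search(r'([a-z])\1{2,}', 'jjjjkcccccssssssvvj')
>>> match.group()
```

'jjjj'

A backreference is literal: `\1` must see the identical characters the first group matched.
The match spans [0:4] → 'jjjj'.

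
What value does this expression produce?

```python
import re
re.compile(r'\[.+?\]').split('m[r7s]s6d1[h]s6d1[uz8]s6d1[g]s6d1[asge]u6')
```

['m', 's6d1', 's6d1', 's6d1', 's6d1', 'u6']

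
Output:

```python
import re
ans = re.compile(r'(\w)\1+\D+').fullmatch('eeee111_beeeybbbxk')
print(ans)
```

After group 1 captures some text, `\1` only succeeds where that same text appears again.
For `fullmatch`, every character of the input must be accounted for by the pattern.
Here the pattern can't cover the whole string, so the call returns None.

None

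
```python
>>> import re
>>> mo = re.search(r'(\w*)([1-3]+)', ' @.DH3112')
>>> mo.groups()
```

('DH311', '2')

The pattern matches zero or more of a word character (captured); then one or more of a character in [1-3] (captured).
`search` walks the string left to right and returns the first match it finds.
The match spans [3:9] → 'DH3112'.
Captured: group 1 = 'DH311', group 2 = '2'.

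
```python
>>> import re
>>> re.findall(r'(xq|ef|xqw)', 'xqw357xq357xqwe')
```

['xq', 'xq', 'xq']

Alternation tries branches left to right and keeps the first one that lets the overall match succeed at that position.
Walking the string: at [0:2] match 'xq', group 1 = 'xq'; at [6:8] match 'xq', group 1 = 'xq'; at [11:13] match 'xq', group 1 = 'xq'.
One capturing group, so `findall` returns just the captured substring from each match — 3 in all.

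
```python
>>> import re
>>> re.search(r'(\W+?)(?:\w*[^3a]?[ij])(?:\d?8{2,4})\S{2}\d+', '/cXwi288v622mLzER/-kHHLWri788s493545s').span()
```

The match spans [0:12] → '/cXwi288v622'.

(0, 12)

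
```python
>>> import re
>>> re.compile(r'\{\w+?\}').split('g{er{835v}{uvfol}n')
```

['g{er', '', 'n']

Matches to split on: at [4:10] → '{835v}'; at [10:17] → '{uvfol}'.
`split` removes every match and returns the 3 fragments in between.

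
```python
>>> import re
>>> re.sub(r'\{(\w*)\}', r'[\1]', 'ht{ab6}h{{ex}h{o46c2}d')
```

Matches: at [2:7] → '{ab6}'; at [9:13] → '{ex}'; at [14:21] → '{o46c2}'.
The replacement refers to a captured group, so each match is rewritten using its own captured text.

'ht[ab6]h{[ex]h[o46c2]d'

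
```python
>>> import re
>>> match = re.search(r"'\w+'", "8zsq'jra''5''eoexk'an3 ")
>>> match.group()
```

"'jra'"

Unlike `match`, `search` isn't anchored — it looks for the pattern anywhere in the string.
The match spans [4:9] → "'jra'".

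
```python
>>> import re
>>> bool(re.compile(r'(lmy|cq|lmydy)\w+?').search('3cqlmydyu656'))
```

The match spans [1:4] → 'cql'.

True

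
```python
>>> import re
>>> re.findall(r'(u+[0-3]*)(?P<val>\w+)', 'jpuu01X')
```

[('uu01', 'X')]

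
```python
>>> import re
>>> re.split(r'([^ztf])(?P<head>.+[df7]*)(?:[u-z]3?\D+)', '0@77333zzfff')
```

Pattern: any character except [ztf] (captured); then one or more of any character, then zero or more of one of [df7] (captured as 'head'); then a character in [u-z], then optionally the literal '3', then one or more of a non-digit (non-capturing group).
Matches to split on: at [0:12] → '0@77333zzfff'.
`re.split` interleaves the captured-group text with the surrounding fragments.

['', '0', '@77333z', '']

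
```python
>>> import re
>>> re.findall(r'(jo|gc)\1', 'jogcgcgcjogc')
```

['gc']

A backreference is literal: `\1` must see the identical characters the first group matched.
Scanning left to right: at [2:6] match 'gcgc', group 1 = 'gc'.
With a single group, `findall` returns only what that group captured — 1 item.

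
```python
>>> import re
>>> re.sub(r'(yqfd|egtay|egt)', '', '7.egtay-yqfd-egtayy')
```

The regex engine tests alternatives in the order written; an earlier branch that matches wins even if a later one would match more.
Matches: at [2:7] → 'egtay'; at [8:12] → 'yqfd'; at [13:18] → 'egtay'.
Each match is replaced by ''.

'7.--y'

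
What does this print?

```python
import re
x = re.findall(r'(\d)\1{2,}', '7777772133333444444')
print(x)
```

`\1` has to match the exact text group 1 already captured.
Scanning left to right: at [0:6] match '777777', group 1 = '7'; at [8:13] match '33333', group 1 = '3'; at [13:19] match '444444', group 1 = '4'.
One capturing group, so `findall` returns just the captured substring from each match — 3 in all.

['7', '3', '4']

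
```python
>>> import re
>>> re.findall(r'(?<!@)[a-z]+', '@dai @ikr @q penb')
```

`(?!…)`/`(?<!…)` only lets a position through if the neighbouring text does NOT match; no characters are consumed.
No capturing groups, so `findall` returns the 3 full match strings.

['ai', 'kr', 'penb']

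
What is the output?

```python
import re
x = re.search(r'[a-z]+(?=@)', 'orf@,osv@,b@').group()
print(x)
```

The lookaround is zero-width — it requires the adjacent text to match without consuming it, so the asserted text isn't part of the match.
Unlike `match`, `search` isn't anchored — it looks for the pattern anywhere in the string.
The match spans [0:3] → 'orf'.

orf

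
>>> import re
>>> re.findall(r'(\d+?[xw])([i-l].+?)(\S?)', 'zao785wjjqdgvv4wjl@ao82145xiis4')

The pattern matches one or more of a digit (lazy), then one of [xw] (captured); then a character in [i-l], then one or more of any character (lazy) (captured); then optionally a non-whitespace character (captured).
Because the quantifier is non-greedy, it stops expanding at the earliest point where the rest of the pattern can succeed.
Walking the string: at [3:10] match '785wjjq', groups = ('785w', 'jj', 'q'); at [14:19] match '4wjl@', groups = ('4w', 'jl', '@'); at [21:30] match '82145xiis', groups = ('82145x', 'ii', 's').
With 3 capturing groups, `findall` returns a 3-tuple per match.

[('785w', 'jj', 'q'), ('4w', 'jl', '@'), ('82145x', 'ii', 's')]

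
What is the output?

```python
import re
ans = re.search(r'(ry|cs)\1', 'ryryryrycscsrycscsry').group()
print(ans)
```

ryry

`\1` has to match the exact text group 1 already captured.
`re.search` tries every starting position until one works.
The match spans [0:4] → 'ryry'.
Captured: group 1 = 'ry'.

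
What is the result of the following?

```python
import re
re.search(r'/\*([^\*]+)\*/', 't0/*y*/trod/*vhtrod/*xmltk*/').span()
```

(2, 7)

The match spans [2:7] → '/*y*/'.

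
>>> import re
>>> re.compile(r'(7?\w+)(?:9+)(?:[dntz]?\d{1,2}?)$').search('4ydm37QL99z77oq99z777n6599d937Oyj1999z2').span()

(0, 39)

Pattern: optionally a literal '7', then one or more of a word character (captured); then one or more of a literal '9' (non-capturing group); then optionally one of [dntz], then 1 to 2 of a digit (lazy) (non-capturing group); then anchored at the end.
`search` walks the string left to right and returns the first match it finds.
The match spans [0:39] → '4ydm37QL99z77oq99z777n6599d937Oyj1999z2'.
Captured: group 1 = '4ydm37QL99z77oq99z777n6599d937Oyj199'.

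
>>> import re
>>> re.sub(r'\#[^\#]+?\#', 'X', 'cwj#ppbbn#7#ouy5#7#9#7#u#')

'cwjX7X7X7X'

Matches: at [3:10] → '#ppbbn#'; at [11:17] → '#ouy5#'; at [18:21] → '#9#'; at [22:25] → '#u#'.
Every occurrence is swapped for 'X'.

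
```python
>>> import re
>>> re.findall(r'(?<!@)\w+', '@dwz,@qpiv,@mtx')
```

['wz', 'piv', 'tx']

A negative assertion filters positions out without eating any characters.
Scanning left to right: at [2:4] → 'wz'; at [7:10] → 'piv'; at [13:15] → 'tx'.
No capturing groups, so `findall` returns the 3 full match strings.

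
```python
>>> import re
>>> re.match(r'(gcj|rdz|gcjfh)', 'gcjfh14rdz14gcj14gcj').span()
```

(0, 3)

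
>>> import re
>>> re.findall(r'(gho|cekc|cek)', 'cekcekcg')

['cekc']

Branches in `(...|...)` are attempted left-to-right; the first branch that allows the whole pattern to succeed is taken.
With a single group, `findall` returns only what that group captured — 1 item.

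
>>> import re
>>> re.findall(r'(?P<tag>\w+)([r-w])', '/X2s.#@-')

This matches one or more of a word character (captured as 'tag'); then a character in [r-w] (captured).
Multiple groups make `findall` return tuples — one 2-tuple for the one match.

[('X2', 's')]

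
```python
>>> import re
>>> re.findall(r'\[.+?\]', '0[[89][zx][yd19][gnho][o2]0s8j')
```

Because the quantifier is non-greedy, it stops expanding at the earliest point where the rest of the pattern can succeed.
Matches: at [1:6] → '[[89]'; at [6:10] → '[zx]'; at [10:16] → '[yd19]'; at [16:22] → '[gnho]'; at [22:26] → '[o2]'.
With no groups in the pattern, `findall` gives back each whole match — 5 here.

['[[89]', '[zx]', '[yd19]', '[gnho]', '[o2]']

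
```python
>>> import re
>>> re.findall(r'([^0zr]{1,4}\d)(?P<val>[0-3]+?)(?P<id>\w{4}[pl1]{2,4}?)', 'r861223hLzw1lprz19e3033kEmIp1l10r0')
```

[('86122', '3', 'hLzw1l'), ('19e30', '33', 'kEmIp1')]

This matches 1 to 4 of any character except [0zr], then a digit (captured); then one or more of a character in [0-3] (lazy) (captured as 'val'); then exactly 4 of a word character, then 2 to 4 of one of [pl1] (lazy) (captured as 'id').
A `+?`/`*?`/`{m,n}?` starts at its minimum and grows only as far as needed for what follows to match.
Scanning left to right: at [1:13] match '861223hLzw1l', groups = ('86122', '3', 'hLzw1l'); at [16:29] match '19e3033kEmIp1', groups = ('19e30', '33', 'kEmIp1').
Multiple groups make `findall` return tuples — one 3-tuple for each match.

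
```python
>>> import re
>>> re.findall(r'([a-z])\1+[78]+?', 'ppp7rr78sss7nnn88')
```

['p', 'r', 's', 'n']

The backreference `\1` re-matches whatever the first group consumed, character for character.
Scanning left to right: at [0:4] match 'ppp7', group 1 = 'p'; at [4:7] match 'rr7', group 1 = 'r'; at [8:12] match 'sss7', group 1 = 's'; at [12:16] match 'nnn8', group 1 = 'n'.
`findall` collects group 1 from each match (4 total).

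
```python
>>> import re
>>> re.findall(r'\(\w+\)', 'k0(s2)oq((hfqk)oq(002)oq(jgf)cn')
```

['(s2)', '(hfqk)', '(002)', '(jgf)']

With no groups in the pattern, `findall` gives back each whole match — 4 here.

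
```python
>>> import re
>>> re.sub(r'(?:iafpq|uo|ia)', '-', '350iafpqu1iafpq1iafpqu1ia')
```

`|` is ordered: at each position the engine commits to the first alternative that works.
Matches: at [3:8] → 'iafpq'; at [10:15] → 'iafpq'; at [16:21] → 'iafpq'; at [23:25] → 'ia'.
`sub` substitutes '-' at each match site.

'350-u1-1-u1-'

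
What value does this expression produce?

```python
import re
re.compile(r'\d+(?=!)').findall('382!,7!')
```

Lookahead/lookbehind check context without consuming it, so the matched span excludes the asserted characters.
No capturing groups, so `findall` returns the 2 full match strings.

['382', '7']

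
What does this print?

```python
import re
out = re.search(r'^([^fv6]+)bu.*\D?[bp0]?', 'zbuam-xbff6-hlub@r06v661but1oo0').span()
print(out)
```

(0, 31)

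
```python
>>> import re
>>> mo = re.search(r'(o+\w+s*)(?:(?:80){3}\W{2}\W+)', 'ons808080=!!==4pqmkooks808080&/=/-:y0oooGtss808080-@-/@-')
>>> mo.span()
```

Pattern: one or more of a literal 'o', then one or more of a word character, then zero or more of a literal 's' (captured); then the literal '80' repeated 3 times, then exactly 2 of a non-word character, then one or more of a non-word character (non-capturing group).
`search` walks the string left to right and returns the first match it finds.
The match spans [0:14] → 'ons808080=!!=='.
Captured: group 1 = 'ons'.

(0, 14)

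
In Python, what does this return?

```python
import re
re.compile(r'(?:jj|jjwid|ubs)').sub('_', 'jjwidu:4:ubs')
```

Alternation tries branches left to right and keeps the first one that lets the overall match succeed at that position.
Every occurrence is swapped for '_'.

'_widu:4:_'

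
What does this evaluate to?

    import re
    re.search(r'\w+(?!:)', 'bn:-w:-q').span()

Because the assertion is negative and zero-width, positions next to the forbidden text are skipped.
`re.search` scans for the first position where the pattern succeeds.
The match spans [0:1] → 'b'.

(0, 1)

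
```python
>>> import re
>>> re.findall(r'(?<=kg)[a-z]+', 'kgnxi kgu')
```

['nxi', 'u']

Lookahead/lookbehind check context without consuming it, so the matched span excludes the asserted characters.
Scanning left to right: at [2:5] → 'nxi'; at [8:9] → 'u'.
Since nothing is captured, `findall` lists the 2 matched substrings directly.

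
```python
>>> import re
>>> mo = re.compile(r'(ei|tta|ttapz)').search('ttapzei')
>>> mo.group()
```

Branches in `(...|...)` are attempted left-to-right; the first branch that allows the whole pattern to succeed is taken.
The match spans [0:3] → 'tta'.

'tta'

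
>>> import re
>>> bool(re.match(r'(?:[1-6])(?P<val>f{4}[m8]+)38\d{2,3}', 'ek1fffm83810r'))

Pattern: a character in [1-6] (non-capturing group); then exactly 4 of a literal 'f', then one or more of one of [m8] (captured as 'val'); then the literal '38', then 2 to 3 of a digit.
`match` is anchored at position 0; if the pattern doesn't fit there, it returns None.
Here the string doesn't start with a match, so the call returns None, and `bool(None)` is False.

False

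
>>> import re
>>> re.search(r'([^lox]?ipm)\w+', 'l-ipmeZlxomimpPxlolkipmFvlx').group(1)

'-ipm'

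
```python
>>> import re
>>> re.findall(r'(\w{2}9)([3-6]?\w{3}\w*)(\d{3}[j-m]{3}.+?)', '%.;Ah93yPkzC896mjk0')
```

The pattern matches exactly 2 of a word character, then a literal '9' (captured); then optionally a character in [3-6], then exactly 3 of a word character, then zero or more of a word character (captured); then exactly 3 of a digit, then exactly 3 of a character in [j-m], then one or more of any character (lazy) (captured).
Scanning left to right: at [3:19] match 'Ah93yPkzC896mjk0', groups = ('Ah9', '3yPkzC', '896mjk0').
With 3 capturing groups, `findall` returns a 3-tuple per match.

[('Ah9', '3yPkzC', '896mjk0')]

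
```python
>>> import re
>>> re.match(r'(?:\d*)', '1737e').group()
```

The pattern matches zero or more of a digit (non-capturing group).
`match` is anchored at position 0; if the pattern doesn't fit there, it returns None.
The match spans [0:4] → '1737'.

'1737'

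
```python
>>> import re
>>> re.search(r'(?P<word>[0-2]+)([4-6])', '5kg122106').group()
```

'122106'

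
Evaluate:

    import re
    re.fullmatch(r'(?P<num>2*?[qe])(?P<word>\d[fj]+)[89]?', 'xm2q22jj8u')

Pattern: zero or more of a literal '2' (lazy), then one of [qe] (captured as 'num'); then a digit, then one or more of one of [fj] (captured as 'word'); then optionally one of [89].
`re.fullmatch` is like wrapping the pattern in `^…$` (in single-line mode).
Here the pattern can't cover the whole string, so the call returns None.

None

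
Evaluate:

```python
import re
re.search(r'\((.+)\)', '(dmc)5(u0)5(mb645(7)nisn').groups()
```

('dmc)5(u0)5(mb645(7',)

The match spans [0:20] → '(dmc)5(u0)5(mb645(7)'.
Captured: group 1 = 'dmc)5(u0)5(mb645(7'.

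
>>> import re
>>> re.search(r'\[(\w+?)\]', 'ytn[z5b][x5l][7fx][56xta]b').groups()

('z5b',)

`re.search` tries every starting position until one works.
The match spans [3:8] → '[z5b]'.
Captured: group 1 = 'z5b'.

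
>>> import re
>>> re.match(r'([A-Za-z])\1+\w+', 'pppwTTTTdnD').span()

(0, 11)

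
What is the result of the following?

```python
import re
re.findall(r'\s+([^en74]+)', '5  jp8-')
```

['jp8-']

This matches one or more of whitespace; then one or more of any character except [en74] (captured).
Matches: at [1:7] match '  jp8-', group 1 = 'jp8-'.
With a single group, `findall` returns only what that group captured — 1 item.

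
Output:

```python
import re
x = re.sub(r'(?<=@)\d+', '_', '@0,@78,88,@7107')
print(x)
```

@_,@_,88,@_

The lookaround is zero-width — it requires the adjacent text to match without consuming it, so the asserted text isn't part of the match.
Matches: at [1:2] → '0'; at [4:6] → '78'; at [11:15] → '7107'.
Each match is replaced by '_'.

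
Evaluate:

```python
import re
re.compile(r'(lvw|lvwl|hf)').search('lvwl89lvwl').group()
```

Alternation isn't longest-match — the leftmost alternative that fits at this position is chosen.
The match spans [0:3] → 'lvw'.

'lvw'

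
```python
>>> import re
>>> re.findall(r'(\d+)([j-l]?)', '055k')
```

[('055', 'k')]

This matches one or more of a digit (captured); then optionally a character in [j-l] (captured).
Walking the string: at [0:4] match '055k', groups = ('055', 'k').
2 groups means the one result is a tuple of 2 captured strings — 1 here.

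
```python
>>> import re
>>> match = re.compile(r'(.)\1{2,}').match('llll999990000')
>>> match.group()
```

'llll'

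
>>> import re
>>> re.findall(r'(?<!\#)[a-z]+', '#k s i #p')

`(?!…)`/`(?<!…)` only lets a position through if the neighbouring text does NOT match; no characters are consumed.
Scanning left to right: at [3:4] → 's'; at [5:6] → 'i'.
Since nothing is captured, `findall` lists the 2 matched substrings directly.

['s', 'i']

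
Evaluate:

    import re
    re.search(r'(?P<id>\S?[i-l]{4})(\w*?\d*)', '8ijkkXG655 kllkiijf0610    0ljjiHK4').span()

The pattern matches optionally a non-whitespace character, then exactly 4 of a character in [i-l] (captured as 'id'); then zero or more of a word character (lazy), then zero or more of a digit (captured).
With the lazy modifier that quantifier settles for the fewest repetitions that let the rest of the pattern succeed (the atoms after it are unaffected and can still be greedy).
`re.search` scans for the first position where the pattern succeeds.
The match spans [0:5] → '8ijkk'.
Captured: group 1 = '8ijkk', group 2 = ''.

(0, 5)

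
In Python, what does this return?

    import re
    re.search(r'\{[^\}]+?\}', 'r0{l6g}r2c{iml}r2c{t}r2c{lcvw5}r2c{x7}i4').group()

'{l6g}'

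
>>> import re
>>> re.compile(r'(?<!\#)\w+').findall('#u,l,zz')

['l', 'zz']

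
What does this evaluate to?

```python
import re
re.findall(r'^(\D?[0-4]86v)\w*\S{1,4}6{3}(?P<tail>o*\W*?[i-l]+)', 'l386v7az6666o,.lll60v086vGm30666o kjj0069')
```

2 groups means the one result is a tuple of 2 captured strings — 1 here.

[('l386v', 'o,.lll')]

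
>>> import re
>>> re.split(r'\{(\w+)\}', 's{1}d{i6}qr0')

With a capturing group present, the delimiter's captured portion is kept in the result list.

['s', '1', 'd', 'i6', 'qr0']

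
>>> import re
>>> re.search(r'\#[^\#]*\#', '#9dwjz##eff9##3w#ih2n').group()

`search` walks the string left to right and returns the first match it finds.
The match spans [0:7] → '#9dwjz#'.

'#9dwjz#'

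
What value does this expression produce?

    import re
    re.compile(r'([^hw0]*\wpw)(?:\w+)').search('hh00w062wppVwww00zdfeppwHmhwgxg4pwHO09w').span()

(17, 39)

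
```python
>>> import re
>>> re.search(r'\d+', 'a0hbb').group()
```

'0'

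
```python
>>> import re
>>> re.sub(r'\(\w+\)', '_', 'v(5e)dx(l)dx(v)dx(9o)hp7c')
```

'v_dx_dx_dx_hp7c'

Matches: at [1:5] → '(5e)'; at [7:10] → '(l)'; at [12:15] → '(v)'; at [17:21] → '(9o)'.
Every occurrence is swapped for '_'.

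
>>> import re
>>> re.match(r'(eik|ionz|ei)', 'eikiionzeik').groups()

The match spans [0:3] → 'eik'.
Captured: group 1 = 'eik'.

('eik',)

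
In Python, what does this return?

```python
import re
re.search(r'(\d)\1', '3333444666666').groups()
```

The match spans [0:2] → '33'.
Captured: group 1 = '3'.

('3',)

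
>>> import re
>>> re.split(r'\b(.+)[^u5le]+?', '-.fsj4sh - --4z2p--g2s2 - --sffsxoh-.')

The group in the pattern means `split` returns the separators' captures alongside the pieces.

['-.', 'fsj4sh - --4z2p--g2s2 - --sffsxoh-', '']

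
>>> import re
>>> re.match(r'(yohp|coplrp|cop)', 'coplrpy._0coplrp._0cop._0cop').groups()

('coplrp',)

`|` is ordered: at each position the engine commits to the first alternative that works.
`re.match` won't scan ahead — the pattern has to work from the very first character.
The match spans [0:6] → 'coplrp'.
Captured: group 1 = 'coplrp'.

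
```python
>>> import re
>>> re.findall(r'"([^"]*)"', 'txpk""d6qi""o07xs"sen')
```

With a single group, `findall` returns only what that group captured — 2 items.

['', '']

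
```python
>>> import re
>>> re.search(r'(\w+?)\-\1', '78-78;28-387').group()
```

After group 1 captures some text, `\1` only succeeds where that same text appears again.
`search` walks the string left to right and returns the first match it finds.
The match spans [0:5] → '78-78'.
Captured: group 1 = '78'.

'78-78'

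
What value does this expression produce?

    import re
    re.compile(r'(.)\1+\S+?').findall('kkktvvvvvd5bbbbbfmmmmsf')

The backreference `\1` re-matches whatever the first group consumed, character for character.
With a single group, `findall` returns only what that group captured — 4 items.

['k', 'v', 'b', 'm']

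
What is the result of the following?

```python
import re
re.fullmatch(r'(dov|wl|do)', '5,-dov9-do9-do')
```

None

`re.fullmatch` is like wrapping the pattern in `^…$` (in single-line mode).
Here there's no way to consume every character, so the call returns None.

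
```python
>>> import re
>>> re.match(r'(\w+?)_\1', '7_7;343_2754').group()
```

`re.match` only tries the pattern at the start of the string.
The match spans [0:3] → '7_7'.

'7_7'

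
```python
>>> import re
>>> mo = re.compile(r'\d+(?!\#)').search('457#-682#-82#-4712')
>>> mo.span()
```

The negative lookahead/lookbehind blocks any match where the forbidden context is present.
The match spans [0:2] → '45'.

(0, 2)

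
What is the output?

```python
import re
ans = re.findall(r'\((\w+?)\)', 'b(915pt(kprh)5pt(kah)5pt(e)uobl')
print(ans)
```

['kprh', 'kah', 'e']

Matches: at [7:13] match '(kprh)', group 1 = 'kprh'; at [16:21] match '(kah)', group 1 = 'kah'; at [24:27] match '(e)', group 1 = 'e'.
With a single group, `findall` returns only what that group captured — 3 items.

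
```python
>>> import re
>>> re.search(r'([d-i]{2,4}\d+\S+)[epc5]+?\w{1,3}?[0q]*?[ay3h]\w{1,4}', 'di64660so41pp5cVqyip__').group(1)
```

'di64660so41pp5'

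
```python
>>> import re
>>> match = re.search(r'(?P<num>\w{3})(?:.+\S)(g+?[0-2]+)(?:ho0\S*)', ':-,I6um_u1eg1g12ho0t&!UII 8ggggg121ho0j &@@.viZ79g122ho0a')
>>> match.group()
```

'I6um_u1eg1g12ho0t&!UII 8ggggg121ho0j &@@.viZ79g122ho0a'

The pattern matches exactly 3 of a word character (captured as 'num'); then one or more of any character, then a non-whitespace character (non-capturing group); then one or more of a literal 'g' (lazy), then one or more of a character in [0-2] (captured); then the literal 'ho0', then zero or more of a non-whitespace character (non-capturing group).
The match spans [3:57] → 'I6um_u1eg1g12ho0t&!UII 8ggggg121ho0j &@@.viZ79g122ho0a'.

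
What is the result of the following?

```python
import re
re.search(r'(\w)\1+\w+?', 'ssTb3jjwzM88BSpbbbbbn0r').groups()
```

A backreference is literal: `\1` must see the identical characters the first group matched.
`re.search` tries every starting position until one works.
The match spans [0:3] → 'ssT'.
Captured: group 1 = 's'.

('s',)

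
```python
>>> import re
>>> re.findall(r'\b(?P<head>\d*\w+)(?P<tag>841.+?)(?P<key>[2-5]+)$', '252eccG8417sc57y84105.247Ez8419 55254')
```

The pattern matches a word boundary (`\b`, zero-width); then zero or more of a digit, then one or more of a word character (captured as 'head'); then the literal '841', then one or more of any character (lazy) (captured as 'tag'); then one or more of a character in [2-5] (captured as 'key'); then anchored at the end.
Because the quantifier is non-greedy, it stops expanding at the earliest point where the rest of the pattern can succeed.
Scanning left to right: at [0:37] match '252eccG8417sc57y84105.247Ez8419 55254', groups = ('252eccG8417sc57y', '84105.247Ez8419 ', '55254').
3 groups means the one result is a tuple of 3 captured strings — 1 here.

[('252eccG8417sc57y', '84105.247Ez8419 ', '55254')]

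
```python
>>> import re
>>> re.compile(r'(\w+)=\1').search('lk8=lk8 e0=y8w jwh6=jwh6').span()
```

After group 1 captures some text, `\1` only succeeds where that same text appears again.
`re.search` tries every starting position until one works.
The match spans [0:7] → 'lk8=lk8'.
Captured: group 1 = 'lk8'.

(0, 7)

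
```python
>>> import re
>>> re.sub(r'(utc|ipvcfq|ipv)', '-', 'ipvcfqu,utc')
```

'-u,-'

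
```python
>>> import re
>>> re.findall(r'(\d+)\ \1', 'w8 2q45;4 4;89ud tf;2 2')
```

['4', '2']

After group 1 captures some text, `\1` only succeeds where that same text appears again.
Walking the string: at [8:11] match '4 4', group 1 = '4'; at [20:23] match '2 2', group 1 = '2'.
With a single group, `findall` returns only what that group captured — 2 items.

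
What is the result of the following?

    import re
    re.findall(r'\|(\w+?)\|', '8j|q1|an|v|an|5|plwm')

Walking the string: at [2:6] match '|q1|', group 1 = 'q1'; at [8:11] match '|v|', group 1 = 'v'; at [13:16] match '|5|', group 1 = '5'.
`findall` collects group 1 from each match (3 total).

['q1', 'v', '5']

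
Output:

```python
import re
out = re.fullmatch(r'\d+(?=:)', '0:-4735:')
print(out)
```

None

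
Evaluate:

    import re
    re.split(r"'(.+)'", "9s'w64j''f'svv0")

`re.split` interleaves the captured-group text with the surrounding fragments.

['9s', "w64j''f", 'svv0']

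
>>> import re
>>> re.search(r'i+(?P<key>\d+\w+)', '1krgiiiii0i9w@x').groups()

('0i9w',)

The match spans [4:13] → 'iiiii0i9w'.
Captured: group 1 = '0i9w'.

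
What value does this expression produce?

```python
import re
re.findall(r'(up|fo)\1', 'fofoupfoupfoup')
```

`\1` is not a pattern — it's the concrete string captured by group 1, re-applied verbatim.
Matches: at [0:4] match 'fofo', group 1 = 'fo'.
One capturing group, so `findall` returns just the captured substring from the one match — 1 in all.

['fo']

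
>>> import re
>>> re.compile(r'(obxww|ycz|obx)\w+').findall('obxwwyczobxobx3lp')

['obxww']

The regex engine tests alternatives in the order written; an earlier branch that matches wins even if a later one would match more.
Matches: at [0:17] match 'obxwwyczobxobx3lp', group 1 = 'obxww'.
With a single group, `findall` returns only what that group captured — 1 item.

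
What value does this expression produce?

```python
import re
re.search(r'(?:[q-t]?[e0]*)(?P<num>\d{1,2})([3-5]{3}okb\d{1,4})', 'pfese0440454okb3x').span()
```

(7, 16)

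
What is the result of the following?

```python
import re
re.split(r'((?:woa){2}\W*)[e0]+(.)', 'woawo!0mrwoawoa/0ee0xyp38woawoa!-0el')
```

['woawo!0mr', 'woawoa/', 'x', 'yp38', 'woawoa!-', 'l', '']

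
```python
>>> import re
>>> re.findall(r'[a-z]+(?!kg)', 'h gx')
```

Because the assertion is negative and zero-width, positions next to the forbidden text are skipped.
Walking the string: at [0:1] → 'h'; at [2:4] → 'gx'.
No capturing groups, so `findall` returns the 2 full match strings.

['h', 'gx']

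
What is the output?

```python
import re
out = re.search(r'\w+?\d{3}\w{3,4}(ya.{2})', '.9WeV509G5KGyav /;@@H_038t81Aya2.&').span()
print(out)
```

The pattern matches one or more of a word character (lazy), then exactly 3 of a digit, then 3 to 4 of a word character; then the literal 'ya', then exactly 2 of any character (captured).
The match spans [1:16] → '9WeV509G5KGyav '.

(1, 16)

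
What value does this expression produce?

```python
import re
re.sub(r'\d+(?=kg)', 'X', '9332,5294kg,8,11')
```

'9332,Xkg,8,11'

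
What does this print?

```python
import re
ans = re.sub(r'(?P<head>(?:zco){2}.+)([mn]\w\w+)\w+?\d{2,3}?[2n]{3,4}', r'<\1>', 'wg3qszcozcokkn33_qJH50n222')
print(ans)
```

wg3qs<zcozcokk>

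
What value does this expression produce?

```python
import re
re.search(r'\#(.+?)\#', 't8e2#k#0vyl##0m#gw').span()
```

(4, 7)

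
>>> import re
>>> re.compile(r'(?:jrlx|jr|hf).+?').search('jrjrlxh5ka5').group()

'jrj'

`re.search` scans for the first position where the pattern succeeds.
The match spans [0:3] → 'jrj'.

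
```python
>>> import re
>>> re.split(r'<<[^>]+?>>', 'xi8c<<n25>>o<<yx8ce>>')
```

Matches to split on: at [4:11] → '<<n25>>'; at [12:21] → '<<yx8ce>>'.
Each match becomes a cut point; 3 segments remain.

['xi8c', 'o', '']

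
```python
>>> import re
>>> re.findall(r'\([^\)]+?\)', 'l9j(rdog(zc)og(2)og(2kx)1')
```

['(rdog(zc)', '(2)', '(2kx)']

Matches: at [3:12] → '(rdog(zc)'; at [14:17] → '(2)'; at [19:24] → '(2kx)'.
No capturing groups, so `findall` returns the 3 full match strings.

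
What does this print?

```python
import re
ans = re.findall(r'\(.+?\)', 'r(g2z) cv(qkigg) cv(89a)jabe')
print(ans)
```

['(g2z)', '(qkigg)', '(89a)']

Matches: at [1:6] → '(g2z)'; at [9:16] → '(qkigg)'; at [19:24] → '(89a)'.
With no groups in the pattern, `findall` gives back each whole match — 3 here.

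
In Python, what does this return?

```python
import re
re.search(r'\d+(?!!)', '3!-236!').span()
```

The negative lookaround is zero-width — it rules out positions where the adjacent text would match, without consuming anything.
`re.search` tries every starting position until one works.
The match spans [3:5] → '23'.

(3, 5)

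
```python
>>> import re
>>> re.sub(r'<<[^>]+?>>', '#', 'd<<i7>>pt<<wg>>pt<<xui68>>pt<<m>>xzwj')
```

`sub` substitutes '#' at each match site.

'd#pt#pt#pt#xzwj'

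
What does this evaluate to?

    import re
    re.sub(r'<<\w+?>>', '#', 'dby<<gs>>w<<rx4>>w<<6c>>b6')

`sub` substitutes '#' at each match site.

'dby#w#w#b6'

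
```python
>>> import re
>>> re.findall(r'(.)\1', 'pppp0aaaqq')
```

`\1` has to match the exact text group 1 already captured.
One capturing group, so `findall` returns just the captured substring from each match — 4 in all.

['p', 'p', 'a', 'q']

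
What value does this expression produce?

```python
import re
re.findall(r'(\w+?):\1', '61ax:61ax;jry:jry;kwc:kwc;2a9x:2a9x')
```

A backreference is literal: `\1` must see the identical characters the first group matched.
Walking the string: at [0:9] match '61ax:61ax', group 1 = '61ax'; at [10:17] match 'jry:jry', group 1 = 'jry'; at [18:25] match 'kwc:kwc', group 1 = 'kwc'; at [26:35] match '2a9x:2a9x', group 1 = '2a9x'.
Because there's exactly one group, `findall` drops the full match and keeps group 1 from each hit.

['61ax', 'jry', 'kwc', '2a9x']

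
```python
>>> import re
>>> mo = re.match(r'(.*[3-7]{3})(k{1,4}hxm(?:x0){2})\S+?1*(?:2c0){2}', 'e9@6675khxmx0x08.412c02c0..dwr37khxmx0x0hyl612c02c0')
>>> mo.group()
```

'e9@6675khxmx0x08.412c02c0'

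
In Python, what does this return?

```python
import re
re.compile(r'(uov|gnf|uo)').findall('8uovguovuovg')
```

Alternation isn't longest-match — the leftmost alternative that fits at this position is chosen.
One capturing group, so `findall` returns just the captured substring from each match — 3 in all.

['uov', 'uov', 'uov']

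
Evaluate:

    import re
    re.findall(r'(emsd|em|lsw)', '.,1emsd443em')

['emsd', 'em']

Branches in `(...|...)` are attempted left-to-right; the first branch that allows the whole pattern to succeed is taken.
Walking the string: at [3:7] match 'emsd', group 1 = 'emsd'; at [10:12] match 'em', group 1 = 'em'.
One capturing group, so `findall` returns just the captured substring from each match — 2 in all.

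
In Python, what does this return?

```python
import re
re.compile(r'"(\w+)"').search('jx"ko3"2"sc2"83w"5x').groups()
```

`re.search` scans for the first position where the pattern succeeds.
The match spans [2:7] → '"ko3"'.
Captured: group 1 = 'ko3'.

('ko3',)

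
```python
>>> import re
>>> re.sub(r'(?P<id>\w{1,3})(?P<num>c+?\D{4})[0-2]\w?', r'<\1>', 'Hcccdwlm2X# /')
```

'<Hcc># /'

The pattern matches 1 to 3 of a word character (captured as 'id'); then one or more of a literal 'c' (lazy), then exactly 4 of a non-digit (captured as 'num'); then a character in [0-2], then optionally a word character.
Matches: at [0:10] → 'Hcccdwlm2X'.
The replacement refers to a captured group, so each match is rewritten using its own captured text.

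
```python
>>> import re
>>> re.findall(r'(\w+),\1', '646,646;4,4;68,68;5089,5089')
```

['646', '4', '68', '5089']

The backreference `\1` re-matches whatever the first group consumed, character for character.
Because there's exactly one group, `findall` drops the full match and keeps group 1 from each hit.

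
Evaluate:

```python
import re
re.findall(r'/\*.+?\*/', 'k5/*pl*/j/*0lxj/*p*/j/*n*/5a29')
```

The `?` after the quantifier makes it lazy — it takes as little as possible before letting the rest of the pattern try.
Matches: at [2:8] → '/*pl*/'; at [9:20] → '/*0lxj/*p*/'; at [21:26] → '/*n*/'.
With no groups in the pattern, `findall` gives back each whole match — 3 here.

['/*pl*/', '/*0lxj/*p*/', '/*n*/']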